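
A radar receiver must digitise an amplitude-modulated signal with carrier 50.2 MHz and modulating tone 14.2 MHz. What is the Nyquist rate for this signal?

128.8 MHz

AM sidebands sit at fc ± fm = 36 MHz and 64.4 MHz.
Highest-frequency component: 64.4 MHz.
Nyquist rate = 2 × 64.4 MHz = 128.8 MHz.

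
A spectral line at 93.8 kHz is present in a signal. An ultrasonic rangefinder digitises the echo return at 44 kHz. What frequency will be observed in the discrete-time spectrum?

93.8 kHz mod fs = 5.8 kHz.
5.8 kHz ≤ fs/2 = 22 kHz, appears at 5.8 kHz.

5.8 kHz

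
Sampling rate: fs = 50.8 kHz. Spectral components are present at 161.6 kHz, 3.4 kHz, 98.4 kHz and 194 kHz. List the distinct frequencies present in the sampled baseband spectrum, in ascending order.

3.2 kHz, 3.4 kHz, 9.2 kHz

fs/2 = 25.4 kHz.
161.6 kHz mod fs = 9.2 kHz.
9.2 kHz ≤ fs/2 = 25.4 kHz, appears at 9.2 kHz.
3.4 kHz ≤ fs/2 = 25.4 kHz, passes unchanged.
98.4 kHz mod fs = 47.6 kHz.
47.6 kHz > fs/2 = 25.4 kHz, folds to fs − 47.6 kHz = 3.2 kHz.
194 kHz mod fs = 41.6 kHz.
41.6 kHz > fs/2 = 25.4 kHz, folds to fs − 41.6 kHz = 9.2 kHz.
Distinct values: {3.2 kHz, 3.4 kHz, 9.2 kHz}.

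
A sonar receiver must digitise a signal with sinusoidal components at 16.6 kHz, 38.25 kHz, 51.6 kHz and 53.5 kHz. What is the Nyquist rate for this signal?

107 kHz

Highest-frequency component: 53.5 kHz.
Nyquist rate = 2 × 53.5 kHz = 107 kHz.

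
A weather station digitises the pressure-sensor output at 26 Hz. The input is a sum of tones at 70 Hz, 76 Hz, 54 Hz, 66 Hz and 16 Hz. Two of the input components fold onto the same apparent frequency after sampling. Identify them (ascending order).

fs/2 = 13 Hz.
70 Hz mod fs = 18 Hz.
18 Hz > fs/2 = 13 Hz, folds to fs − 18 Hz = 8 Hz.
76 Hz mod fs = 24 Hz.
24 Hz > fs/2 = 13 Hz, folds to fs − 24 Hz = 2 Hz.
54 Hz mod fs = 2 Hz.
2 Hz ≤ fs/2 = 13 Hz, appears at 2 Hz.
66 Hz mod fs = 14 Hz.
14 Hz > fs/2 = 13 Hz, folds to fs − 14 Hz = 12 Hz.
16 Hz > fs/2 = 13 Hz, folds to fs − 16 Hz = 10 Hz.
54 Hz and 76 Hz both map to 2 Hz.

54 Hz, 76 Hz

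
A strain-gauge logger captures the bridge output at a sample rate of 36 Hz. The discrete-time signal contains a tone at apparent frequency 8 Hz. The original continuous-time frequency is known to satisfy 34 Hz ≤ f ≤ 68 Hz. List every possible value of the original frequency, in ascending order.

Frequencies that alias to 8 Hz are k·fs ± 8 Hz for integer k ≥ 0.
k=0: 8 Hz.
k=1: 28 Hz, 44 Hz.
k=2: 64 Hz, 80 Hz.
k=3: 100 Hz, 116 Hz.
Within [34 Hz, 68 Hz]: 44 Hz, 64 Hz.

44 Hz, 64 Hz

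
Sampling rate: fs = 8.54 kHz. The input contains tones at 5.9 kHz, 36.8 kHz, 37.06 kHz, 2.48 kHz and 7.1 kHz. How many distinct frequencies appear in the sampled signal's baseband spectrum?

fs/2 = 4.27 kHz.
5.9 kHz > fs/2 = 4.27 kHz, folds to fs − 5.9 kHz = 2.64 kHz.
36.8 kHz mod fs = 2.64 kHz.
2.64 kHz ≤ fs/2 = 4.27 kHz, appears at 2.64 kHz.
37.06 kHz mod fs = 2.9 kHz.
2.9 kHz ≤ fs/2 = 4.27 kHz, appears at 2.9 kHz.
2.48 kHz ≤ fs/2 = 4.27 kHz, passes unchanged.
7.1 kHz > fs/2 = 4.27 kHz, folds to fs − 7.1 kHz = 1.44 kHz.
Distinct values: {1.44 kHz, 2.48 kHz, 2.64 kHz, 2.9 kHz} → 4.

4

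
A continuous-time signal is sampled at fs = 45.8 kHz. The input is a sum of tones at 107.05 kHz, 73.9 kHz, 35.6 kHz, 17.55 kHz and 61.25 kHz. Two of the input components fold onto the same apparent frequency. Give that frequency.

15.45 kHz

fs/2 = 22.9 kHz.
107.05 kHz mod fs = 15.45 kHz.
15.45 kHz ≤ fs/2 = 22.9 kHz, appears at 15.45 kHz.
73.9 kHz mod fs = 28.1 kHz.
28.1 kHz > fs/2 = 22.9 kHz, folds to fs − 28.1 kHz = 17.7 kHz.
35.6 kHz > fs/2 = 22.9 kHz, folds to fs − 35.6 kHz = 10.2 kHz.
17.55 kHz ≤ fs/2 = 22.9 kHz, passes unchanged.
61.25 kHz mod fs = 15.45 kHz.
15.45 kHz ≤ fs/2 = 22.9 kHz, appears at 15.45 kHz.
61.25 kHz and 107.05 kHz both map to 15.45 kHz.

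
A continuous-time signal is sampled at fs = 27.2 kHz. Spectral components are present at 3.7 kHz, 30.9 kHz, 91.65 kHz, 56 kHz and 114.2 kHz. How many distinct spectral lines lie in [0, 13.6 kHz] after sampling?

fs/2 = 13.6 kHz.
3.7 kHz ≤ fs/2 = 13.6 kHz, passes unchanged.
30.9 kHz mod fs = 3.7 kHz.
3.7 kHz ≤ fs/2 = 13.6 kHz, appears at 3.7 kHz.
91.65 kHz mod fs = 10.05 kHz.
10.05 kHz ≤ fs/2 = 13.6 kHz, appears at 10.05 kHz.
56 kHz mod fs = 1.6 kHz.
1.6 kHz ≤ fs/2 = 13.6 kHz, appears at 1.6 kHz.
114.2 kHz mod fs = 5.4 kHz.
5.4 kHz ≤ fs/2 = 13.6 kHz, appears at 5.4 kHz.
Distinct values: {1.6 kHz, 3.7 kHz, 5.4 kHz, 10.05 kHz} → 4.

4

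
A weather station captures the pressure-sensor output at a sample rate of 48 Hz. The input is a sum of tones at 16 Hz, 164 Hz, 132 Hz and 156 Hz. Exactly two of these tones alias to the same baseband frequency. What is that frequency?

12 Hz

fs/2 = 24 Hz.
16 Hz ≤ fs/2 = 24 Hz, passes unchanged.
164 Hz mod fs = 20 Hz.
20 Hz ≤ fs/2 = 24 Hz, appears at 20 Hz.
132 Hz mod fs = 36 Hz.
36 Hz > fs/2 = 24 Hz, folds to fs − 36 Hz = 12 Hz.
156 Hz mod fs = 12 Hz.
12 Hz ≤ fs/2 = 24 Hz, appears at 12 Hz.
132 Hz and 156 Hz both map to 12 Hz.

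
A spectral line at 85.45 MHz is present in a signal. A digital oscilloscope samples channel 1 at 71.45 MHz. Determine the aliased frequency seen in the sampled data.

14 MHz

85.45 MHz mod fs = 14 MHz.
14 MHz ≤ fs/2 = 35.725 MHz, appears at 14 MHz.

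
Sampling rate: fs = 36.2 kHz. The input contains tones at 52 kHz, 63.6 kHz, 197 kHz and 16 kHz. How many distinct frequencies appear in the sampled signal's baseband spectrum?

fs/2 = 18.1 kHz.
52 kHz mod fs = 15.8 kHz.
15.8 kHz ≤ fs/2 = 18.1 kHz, appears at 15.8 kHz.
63.6 kHz mod fs = 27.4 kHz.
27.4 kHz > fs/2 = 18.1 kHz, folds to fs − 27.4 kHz = 8.8 kHz.
197 kHz mod fs = 16 kHz.
16 kHz ≤ fs/2 = 18.1 kHz, appears at 16 kHz.
16 kHz ≤ fs/2 = 18.1 kHz, passes unchanged.
Distinct values: {8.8 kHz, 15.8 kHz, 16 kHz} → 3.

3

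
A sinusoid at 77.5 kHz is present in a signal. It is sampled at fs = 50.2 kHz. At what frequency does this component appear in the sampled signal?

22.9 kHz

77.5 kHz mod fs = 27.3 kHz.
27.3 kHz > fs/2 = 25.1 kHz, folds to fs − 27.3 kHz = 22.9 kHz.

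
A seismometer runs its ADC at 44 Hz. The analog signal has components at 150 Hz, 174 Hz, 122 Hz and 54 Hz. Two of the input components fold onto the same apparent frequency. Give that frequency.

10 Hz

fs/2 = 22 Hz.
150 Hz mod fs = 18 Hz.
18 Hz ≤ fs/2 = 22 Hz, appears at 18 Hz.
174 Hz mod fs = 42 Hz.
42 Hz > fs/2 = 22 Hz, folds to fs − 42 Hz = 2 Hz.
122 Hz mod fs = 34 Hz.
34 Hz > fs/2 = 22 Hz, folds to fs − 34 Hz = 10 Hz.
54 Hz mod fs = 10 Hz.
10 Hz ≤ fs/2 = 22 Hz, appears at 10 Hz.
54 Hz and 122 Hz both map to 10 Hz.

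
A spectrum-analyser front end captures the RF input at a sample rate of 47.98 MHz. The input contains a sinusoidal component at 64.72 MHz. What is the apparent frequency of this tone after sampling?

64.72 MHz mod fs = 16.74 MHz.
16.74 MHz ≤ fs/2 = 23.99 MHz, appears at 16.74 MHz.

16.74 MHz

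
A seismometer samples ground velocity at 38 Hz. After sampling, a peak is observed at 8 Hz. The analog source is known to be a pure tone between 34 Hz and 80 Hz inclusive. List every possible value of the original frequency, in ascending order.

46 Hz, 68 Hz

Frequencies that alias to 8 Hz are k·fs ± 8 Hz for integer k ≥ 0.
k=0: 8 Hz.
k=1: 30 Hz, 46 Hz.
k=2: 68 Hz, 84 Hz.
k=3: 106 Hz, 122 Hz.
Within [34 Hz, 80 Hz]: 46 Hz, 68 Hz.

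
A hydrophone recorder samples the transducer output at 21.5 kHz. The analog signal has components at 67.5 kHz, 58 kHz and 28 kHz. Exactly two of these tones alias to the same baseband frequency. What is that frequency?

fs/2 = 10.75 kHz.
67.5 kHz mod fs = 3 kHz.
3 kHz ≤ fs/2 = 10.75 kHz, appears at 3 kHz.
58 kHz mod fs = 15 kHz.
15 kHz > fs/2 = 10.75 kHz, folds to fs − 15 kHz = 6.5 kHz.
28 kHz mod fs = 6.5 kHz.
6.5 kHz ≤ fs/2 = 10.75 kHz, appears at 6.5 kHz.
28 kHz and 58 kHz both map to 6.5 kHz.

6.5 kHz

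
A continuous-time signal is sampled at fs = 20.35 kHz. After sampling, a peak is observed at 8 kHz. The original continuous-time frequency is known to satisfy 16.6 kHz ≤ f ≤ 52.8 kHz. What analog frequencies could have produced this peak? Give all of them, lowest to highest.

Frequencies that alias to 8 kHz are k·fs ± 8 kHz for integer k ≥ 0.
k=0: 8 kHz.
k=1: 12.35 kHz, 28.35 kHz.
k=2: 32.7 kHz, 48.7 kHz.
k=3: 53.05 kHz, 69.05 kHz.
Within [16.6 kHz, 52.8 kHz]: 28.35 kHz, 32.7 kHz, 48.7 kHz.

28.35 kHz, 32.7 kHz, 48.7 kHz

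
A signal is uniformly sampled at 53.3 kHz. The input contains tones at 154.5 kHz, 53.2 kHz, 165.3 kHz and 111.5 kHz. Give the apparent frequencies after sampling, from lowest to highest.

fs/2 = 26.65 kHz.
154.5 kHz mod fs = 47.9 kHz.
47.9 kHz > fs/2 = 26.65 kHz, folds to fs − 47.9 kHz = 5.4 kHz.
53.2 kHz > fs/2 = 26.65 kHz, folds to fs − 53.2 kHz = 0.1 kHz.
165.3 kHz mod fs = 5.4 kHz.
5.4 kHz ≤ fs/2 = 26.65 kHz, appears at 5.4 kHz.
111.5 kHz mod fs = 4.9 kHz.
4.9 kHz ≤ fs/2 = 26.65 kHz, appears at 4.9 kHz.
Distinct values: {0.1 kHz, 4.9 kHz, 5.4 kHz}.

0.1 kHz, 4.9 kHz, 5.4 kHz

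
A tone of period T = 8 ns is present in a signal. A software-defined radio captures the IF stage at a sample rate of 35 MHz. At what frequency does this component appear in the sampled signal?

T = 8 ns → f = 1/T = 125 MHz.
125 MHz mod fs = 20 MHz.
20 MHz > fs/2 = 17.5 MHz, folds to fs − 20 MHz = 15 MHz.

15 MHz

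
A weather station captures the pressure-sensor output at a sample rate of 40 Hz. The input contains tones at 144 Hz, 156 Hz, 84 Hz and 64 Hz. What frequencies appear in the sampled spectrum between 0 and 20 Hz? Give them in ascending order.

4 Hz, 16 Hz

fs/2 = 20 Hz.
144 Hz mod fs = 24 Hz.
24 Hz > fs/2 = 20 Hz, folds to fs − 24 Hz = 16 Hz.
156 Hz mod fs = 36 Hz.
36 Hz > fs/2 = 20 Hz, folds to fs − 36 Hz = 4 Hz.
84 Hz mod fs = 4 Hz.
4 Hz ≤ fs/2 = 20 Hz, appears at 4 Hz.
64 Hz mod fs = 24 Hz.
24 Hz > fs/2 = 20 Hz, folds to fs − 24 Hz = 16 Hz.
Distinct values: {4 Hz, 16 Hz}.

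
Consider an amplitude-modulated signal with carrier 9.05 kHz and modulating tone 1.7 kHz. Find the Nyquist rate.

AM sidebands sit at fc ± fm = 7.35 kHz and 10.75 kHz.
Highest-frequency component: 10.75 kHz.
Nyquist rate = 2 × 10.75 kHz = 21.5 kHz.

21.5 kHz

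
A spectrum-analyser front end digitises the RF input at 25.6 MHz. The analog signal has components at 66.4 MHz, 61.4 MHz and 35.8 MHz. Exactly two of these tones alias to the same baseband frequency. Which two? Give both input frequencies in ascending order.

35.8 MHz, 61.4 MHz

fs/2 = 12.8 MHz.
66.4 MHz mod fs = 15.2 MHz.
15.2 MHz > fs/2 = 12.8 MHz, folds to fs − 15.2 MHz = 10.4 MHz.
61.4 MHz mod fs = 10.2 MHz.
10.2 MHz ≤ fs/2 = 12.8 MHz, appears at 10.2 MHz.
35.8 MHz mod fs = 10.2 MHz.
10.2 MHz ≤ fs/2 = 12.8 MHz, appears at 10.2 MHz.
35.8 MHz and 61.4 MHz both map to 10.2 MHz.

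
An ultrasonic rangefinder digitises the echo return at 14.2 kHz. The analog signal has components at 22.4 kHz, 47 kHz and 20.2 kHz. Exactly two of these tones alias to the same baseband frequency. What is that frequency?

fs/2 = 7.1 kHz.
22.4 kHz mod fs = 8.2 kHz.
8.2 kHz > fs/2 = 7.1 kHz, folds to fs − 8.2 kHz = 6 kHz.
47 kHz mod fs = 4.4 kHz.
4.4 kHz ≤ fs/2 = 7.1 kHz, appears at 4.4 kHz.
20.2 kHz mod fs = 6 kHz.
6 kHz ≤ fs/2 = 7.1 kHz, appears at 6 kHz.
20.2 kHz and 22.4 kHz both map to 6 kHz.

6 kHz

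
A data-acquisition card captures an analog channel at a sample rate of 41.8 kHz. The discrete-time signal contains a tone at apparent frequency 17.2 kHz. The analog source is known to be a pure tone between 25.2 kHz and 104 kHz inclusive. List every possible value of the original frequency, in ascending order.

Frequencies that alias to 17.2 kHz are k·fs ± 17.2 kHz for integer k ≥ 0.
k=0: 17.2 kHz.
k=1: 24.6 kHz, 59 kHz.
k=2: 66.4 kHz, 100.8 kHz.
k=3: 108.2 kHz, 142.6 kHz.
Within [25.2 kHz, 104 kHz]: 59 kHz, 66.4 kHz, 100.8 kHz.

59 kHz, 66.4 kHz, 100.8 kHz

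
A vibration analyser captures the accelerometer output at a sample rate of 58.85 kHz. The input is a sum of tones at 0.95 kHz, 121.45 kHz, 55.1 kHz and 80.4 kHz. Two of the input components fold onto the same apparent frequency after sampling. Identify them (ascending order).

55.1 kHz, 121.45 kHz

fs/2 = 29.425 kHz.
0.95 kHz ≤ fs/2 = 29.425 kHz, passes unchanged.
121.45 kHz mod fs = 3.75 kHz.
3.75 kHz ≤ fs/2 = 29.425 kHz, appears at 3.75 kHz.
55.1 kHz > fs/2 = 29.425 kHz, folds to fs − 55.1 kHz = 3.75 kHz.
80.4 kHz mod fs = 21.55 kHz.
21.55 kHz ≤ fs/2 = 29.425 kHz, appears at 21.55 kHz.
55.1 kHz and 121.45 kHz both map to 3.75 kHz.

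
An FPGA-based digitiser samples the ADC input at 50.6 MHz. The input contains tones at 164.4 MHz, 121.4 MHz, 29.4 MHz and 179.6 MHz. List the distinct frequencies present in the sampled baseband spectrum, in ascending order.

fs/2 = 25.3 MHz.
164.4 MHz mod fs = 12.6 MHz.
12.6 MHz ≤ fs/2 = 25.3 MHz, appears at 12.6 MHz.
121.4 MHz mod fs = 20.2 MHz.
20.2 MHz ≤ fs/2 = 25.3 MHz, appears at 20.2 MHz.
29.4 MHz > fs/2 = 25.3 MHz, folds to fs − 29.4 MHz = 21.2 MHz.
179.6 MHz mod fs = 27.8 MHz.
27.8 MHz > fs/2 = 25.3 MHz, folds to fs − 27.8 MHz = 22.8 MHz.
Distinct values: {12.6 MHz, 20.2 MHz, 21.2 MHz, 22.8 MHz}.

12.6 MHz, 20.2 MHz, 21.2 MHz, 22.8 MHz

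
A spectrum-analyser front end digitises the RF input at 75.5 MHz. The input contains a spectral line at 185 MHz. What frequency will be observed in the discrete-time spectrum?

34 MHz

185 MHz mod fs = 34 MHz.
34 MHz ≤ fs/2 = 37.75 MHz, appears at 34 MHz.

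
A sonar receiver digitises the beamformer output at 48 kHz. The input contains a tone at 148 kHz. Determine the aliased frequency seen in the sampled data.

4 kHz

148 kHz mod fs = 4 kHz.
4 kHz ≤ fs/2 = 24 kHz, appears at 4 kHz.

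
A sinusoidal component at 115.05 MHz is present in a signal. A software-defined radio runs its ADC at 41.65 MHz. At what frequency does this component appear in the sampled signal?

9.9 MHz

115.05 MHz mod fs = 31.75 MHz.
31.75 MHz > fs/2 = 20.825 MHz, folds to fs − 31.75 MHz = 9.9 MHz.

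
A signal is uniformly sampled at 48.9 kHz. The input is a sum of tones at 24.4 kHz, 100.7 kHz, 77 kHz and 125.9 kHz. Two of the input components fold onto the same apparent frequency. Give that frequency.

fs/2 = 24.45 kHz.
24.4 kHz ≤ fs/2 = 24.45 kHz, passes unchanged.
100.7 kHz mod fs = 2.9 kHz.
2.9 kHz ≤ fs/2 = 24.45 kHz, appears at 2.9 kHz.
77 kHz mod fs = 28.1 kHz.
28.1 kHz > fs/2 = 24.45 kHz, folds to fs − 28.1 kHz = 20.8 kHz.
125.9 kHz mod fs = 28.1 kHz.
28.1 kHz > fs/2 = 24.45 kHz, folds to fs − 28.1 kHz = 20.8 kHz.
77 kHz and 125.9 kHz both map to 20.8 kHz.

20.8 kHz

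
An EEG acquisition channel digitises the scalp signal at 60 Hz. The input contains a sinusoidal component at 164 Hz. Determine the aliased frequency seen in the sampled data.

164 Hz mod fs = 44 Hz.
44 Hz > fs/2 = 30 Hz, folds to fs − 44 Hz = 16 Hz.

16 Hz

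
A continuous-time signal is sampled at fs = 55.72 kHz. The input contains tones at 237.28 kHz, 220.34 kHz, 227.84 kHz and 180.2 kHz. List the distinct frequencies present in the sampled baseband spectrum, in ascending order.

2.54 kHz, 4.96 kHz, 13.04 kHz, 14.4 kHz

fs/2 = 27.86 kHz.
237.28 kHz mod fs = 14.4 kHz.
14.4 kHz ≤ fs/2 = 27.86 kHz, appears at 14.4 kHz.
220.34 kHz mod fs = 53.18 kHz.
53.18 kHz > fs/2 = 27.86 kHz, folds to fs − 53.18 kHz = 2.54 kHz.
227.84 kHz mod fs = 4.96 kHz.
4.96 kHz ≤ fs/2 = 27.86 kHz, appears at 4.96 kHz.
180.2 kHz mod fs = 13.04 kHz.
13.04 kHz ≤ fs/2 = 27.86 kHz, appears at 13.04 kHz.
Distinct values: {2.54 kHz, 4.96 kHz, 13.04 kHz, 14.4 kHz}.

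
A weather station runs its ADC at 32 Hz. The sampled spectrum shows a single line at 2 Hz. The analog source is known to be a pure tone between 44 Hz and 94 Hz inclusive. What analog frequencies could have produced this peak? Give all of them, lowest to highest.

Frequencies that alias to 2 Hz are k·fs ± 2 Hz for integer k ≥ 0.
k=0: 2 Hz.
k=1: 30 Hz, 34 Hz.
k=2: 62 Hz, 66 Hz.
k=3: 94 Hz, 98 Hz.
k=4: 126 Hz, 130 Hz.
Within [44 Hz, 94 Hz]: 62 Hz, 66 Hz, 94 Hz.

62 Hz, 66 Hz, 94 Hz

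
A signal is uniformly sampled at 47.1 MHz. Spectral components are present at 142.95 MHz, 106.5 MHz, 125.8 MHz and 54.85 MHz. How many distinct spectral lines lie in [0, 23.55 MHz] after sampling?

4

fs/2 = 23.55 MHz.
142.95 MHz mod fs = 1.65 MHz.
1.65 MHz ≤ fs/2 = 23.55 MHz, appears at 1.65 MHz.
106.5 MHz mod fs = 12.3 MHz.
12.3 MHz ≤ fs/2 = 23.55 MHz, appears at 12.3 MHz.
125.8 MHz mod fs = 31.6 MHz.
31.6 MHz > fs/2 = 23.55 MHz, folds to fs − 31.6 MHz = 15.5 MHz.
54.85 MHz mod fs = 7.75 MHz.
7.75 MHz ≤ fs/2 = 23.55 MHz, appears at 7.75 MHz.
Distinct values: {1.65 MHz, 7.75 MHz, 12.3 MHz, 15.5 MHz} → 4.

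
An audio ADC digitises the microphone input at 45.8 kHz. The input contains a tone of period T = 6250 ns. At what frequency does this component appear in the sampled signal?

22.6 kHz

T = 6250 ns → f = 1/T = 160 kHz.
160 kHz mod fs = 22.6 kHz.
22.6 kHz ≤ fs/2 = 22.9 kHz, appears at 22.6 kHz.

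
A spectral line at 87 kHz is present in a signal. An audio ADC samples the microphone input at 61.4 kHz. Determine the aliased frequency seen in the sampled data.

25.6 kHz

87 kHz mod fs = 25.6 kHz.
25.6 kHz ≤ fs/2 = 30.7 kHz, appears at 25.6 kHz.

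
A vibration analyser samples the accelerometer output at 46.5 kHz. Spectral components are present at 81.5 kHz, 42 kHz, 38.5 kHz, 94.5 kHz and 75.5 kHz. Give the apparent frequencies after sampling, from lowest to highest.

1.5 kHz, 4.5 kHz, 8 kHz, 11.5 kHz, 17.5 kHz

fs/2 = 23.25 kHz.
81.5 kHz mod fs = 35 kHz.
35 kHz > fs/2 = 23.25 kHz, folds to fs − 35 kHz = 11.5 kHz.
42 kHz > fs/2 = 23.25 kHz, folds to fs − 42 kHz = 4.5 kHz.
38.5 kHz > fs/2 = 23.25 kHz, folds to fs − 38.5 kHz = 8 kHz.
94.5 kHz mod fs = 1.5 kHz.
1.5 kHz ≤ fs/2 = 23.25 kHz, appears at 1.5 kHz.
75.5 kHz mod fs = 29 kHz.
29 kHz > fs/2 = 23.25 kHz, folds to fs − 29 kHz = 17.5 kHz.
Distinct values: {1.5 kHz, 4.5 kHz, 8 kHz, 11.5 kHz, 17.5 kHz}.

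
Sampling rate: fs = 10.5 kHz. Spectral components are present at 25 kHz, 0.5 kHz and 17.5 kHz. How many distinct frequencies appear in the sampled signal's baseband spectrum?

3

fs/2 = 5.25 kHz.
25 kHz mod fs = 4 kHz.
4 kHz ≤ fs/2 = 5.25 kHz, appears at 4 kHz.
0.5 kHz ≤ fs/2 = 5.25 kHz, passes unchanged.
17.5 kHz mod fs = 7 kHz.
7 kHz > fs/2 = 5.25 kHz, folds to fs − 7 kHz = 3.5 kHz.
Distinct values: {0.5 kHz, 3.5 kHz, 4 kHz} → 3.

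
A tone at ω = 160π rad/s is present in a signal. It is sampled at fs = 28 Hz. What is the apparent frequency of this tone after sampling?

ω = 160π rad/s → f = ω/(2π) = 80 Hz.
80 Hz mod fs = 24 Hz.
24 Hz > fs/2 = 14 Hz, folds to fs − 24 Hz = 4 Hz.

4 Hz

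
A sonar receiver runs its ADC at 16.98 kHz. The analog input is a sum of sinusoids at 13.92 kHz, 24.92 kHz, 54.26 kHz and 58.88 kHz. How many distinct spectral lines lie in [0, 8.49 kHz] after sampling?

3

fs/2 = 8.49 kHz.
13.92 kHz > fs/2 = 8.49 kHz, folds to fs − 13.92 kHz = 3.06 kHz.
24.92 kHz mod fs = 7.94 kHz.
7.94 kHz ≤ fs/2 = 8.49 kHz, appears at 7.94 kHz.
54.26 kHz mod fs = 3.32 kHz.
3.32 kHz ≤ fs/2 = 8.49 kHz, appears at 3.32 kHz.
58.88 kHz mod fs = 7.94 kHz.
7.94 kHz ≤ fs/2 = 8.49 kHz, appears at 7.94 kHz.
Distinct values: {3.06 kHz, 3.32 kHz, 7.94 kHz} → 3.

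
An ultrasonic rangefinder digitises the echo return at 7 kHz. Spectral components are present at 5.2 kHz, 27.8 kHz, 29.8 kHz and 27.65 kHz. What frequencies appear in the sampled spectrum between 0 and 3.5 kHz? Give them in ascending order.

fs/2 = 3.5 kHz.
5.2 kHz > fs/2 = 3.5 kHz, folds to fs − 5.2 kHz = 1.8 kHz.
27.8 kHz mod fs = 6.8 kHz.
6.8 kHz > fs/2 = 3.5 kHz, folds to fs − 6.8 kHz = 0.2 kHz.
29.8 kHz mod fs = 1.8 kHz.
1.8 kHz ≤ fs/2 = 3.5 kHz, appears at 1.8 kHz.
27.65 kHz mod fs = 6.65 kHz.
6.65 kHz > fs/2 = 3.5 kHz, folds to fs − 6.65 kHz = 0.35 kHz.
Distinct values: {0.2 kHz, 0.35 kHz, 1.8 kHz}.

0.2 kHz, 0.35 kHz, 1.8 kHz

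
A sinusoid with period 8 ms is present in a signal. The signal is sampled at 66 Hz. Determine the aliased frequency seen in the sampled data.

T = 8 ms → f = 1/T = 125 Hz.
125 Hz mod fs = 59 Hz.
59 Hz > fs/2 = 33 Hz, folds to fs − 59 Hz = 7 Hz.

7 Hz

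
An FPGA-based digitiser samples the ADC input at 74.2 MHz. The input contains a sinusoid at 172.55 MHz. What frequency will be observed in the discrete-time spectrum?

24.15 MHz

172.55 MHz mod fs = 24.15 MHz.
24.15 MHz ≤ fs/2 = 37.1 MHz, appears at 24.15 MHz.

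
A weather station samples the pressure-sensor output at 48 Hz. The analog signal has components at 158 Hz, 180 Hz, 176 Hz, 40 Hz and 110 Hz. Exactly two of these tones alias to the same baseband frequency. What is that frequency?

14 Hz

fs/2 = 24 Hz.
158 Hz mod fs = 14 Hz.
14 Hz ≤ fs/2 = 24 Hz, appears at 14 Hz.
180 Hz mod fs = 36 Hz.
36 Hz > fs/2 = 24 Hz, folds to fs − 36 Hz = 12 Hz.
176 Hz mod fs = 32 Hz.
32 Hz > fs/2 = 24 Hz, folds to fs − 32 Hz = 16 Hz.
40 Hz > fs/2 = 24 Hz, folds to fs − 40 Hz = 8 Hz.
110 Hz mod fs = 14 Hz.
14 Hz ≤ fs/2 = 24 Hz, appears at 14 Hz.
110 Hz and 158 Hz both map to 14 Hz.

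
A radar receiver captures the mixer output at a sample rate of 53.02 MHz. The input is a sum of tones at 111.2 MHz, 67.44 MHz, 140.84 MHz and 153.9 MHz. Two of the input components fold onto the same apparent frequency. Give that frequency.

fs/2 = 26.51 MHz.
111.2 MHz mod fs = 5.16 MHz.
5.16 MHz ≤ fs/2 = 26.51 MHz, appears at 5.16 MHz.
67.44 MHz mod fs = 14.42 MHz.
14.42 MHz ≤ fs/2 = 26.51 MHz, appears at 14.42 MHz.
140.84 MHz mod fs = 34.8 MHz.
34.8 MHz > fs/2 = 26.51 MHz, folds to fs − 34.8 MHz = 18.22 MHz.
153.9 MHz mod fs = 47.86 MHz.
47.86 MHz > fs/2 = 26.51 MHz, folds to fs − 47.86 MHz = 5.16 MHz.
111.2 MHz and 153.9 MHz both map to 5.16 MHz.

5.16 MHz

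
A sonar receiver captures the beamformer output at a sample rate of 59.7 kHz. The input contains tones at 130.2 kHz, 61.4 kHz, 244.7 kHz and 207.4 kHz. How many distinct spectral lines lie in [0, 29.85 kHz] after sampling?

fs/2 = 29.85 kHz.
130.2 kHz mod fs = 10.8 kHz.
10.8 kHz ≤ fs/2 = 29.85 kHz, appears at 10.8 kHz.
61.4 kHz mod fs = 1.7 kHz.
1.7 kHz ≤ fs/2 = 29.85 kHz, appears at 1.7 kHz.
244.7 kHz mod fs = 5.9 kHz.
5.9 kHz ≤ fs/2 = 29.85 kHz, appears at 5.9 kHz.
207.4 kHz mod fs = 28.3 kHz.
28.3 kHz ≤ fs/2 = 29.85 kHz, appears at 28.3 kHz.
Distinct values: {1.7 kHz, 5.9 kHz, 10.8 kHz, 28.3 kHz} → 4.

4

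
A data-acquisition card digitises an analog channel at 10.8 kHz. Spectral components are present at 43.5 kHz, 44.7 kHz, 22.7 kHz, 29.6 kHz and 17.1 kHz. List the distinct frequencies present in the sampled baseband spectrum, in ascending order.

0.3 kHz, 1.1 kHz, 1.5 kHz, 2.8 kHz, 4.5 kHz

fs/2 = 5.4 kHz.
43.5 kHz mod fs = 0.3 kHz.
0.3 kHz ≤ fs/2 = 5.4 kHz, appears at 0.3 kHz.
44.7 kHz mod fs = 1.5 kHz.
1.5 kHz ≤ fs/2 = 5.4 kHz, appears at 1.5 kHz.
22.7 kHz mod fs = 1.1 kHz.
1.1 kHz ≤ fs/2 = 5.4 kHz, appears at 1.1 kHz.
29.6 kHz mod fs = 8 kHz.
8 kHz > fs/2 = 5.4 kHz, folds to fs − 8 kHz = 2.8 kHz.
17.1 kHz mod fs = 6.3 kHz.
6.3 kHz > fs/2 = 5.4 kHz, folds to fs − 6.3 kHz = 4.5 kHz.
Distinct values: {0.3 kHz, 1.1 kHz, 1.5 kHz, 2.8 kHz, 4.5 kHz}.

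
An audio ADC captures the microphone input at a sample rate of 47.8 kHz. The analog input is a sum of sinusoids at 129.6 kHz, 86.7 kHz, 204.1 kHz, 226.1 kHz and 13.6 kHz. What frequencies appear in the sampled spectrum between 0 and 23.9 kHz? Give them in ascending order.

8.9 kHz, 12.9 kHz, 13.6 kHz, 13.8 kHz

fs/2 = 23.9 kHz.
129.6 kHz mod fs = 34 kHz.
34 kHz > fs/2 = 23.9 kHz, folds to fs − 34 kHz = 13.8 kHz.
86.7 kHz mod fs = 38.9 kHz.
38.9 kHz > fs/2 = 23.9 kHz, folds to fs − 38.9 kHz = 8.9 kHz.
204.1 kHz mod fs = 12.9 kHz.
12.9 kHz ≤ fs/2 = 23.9 kHz, appears at 12.9 kHz.
226.1 kHz mod fs = 34.9 kHz.
34.9 kHz > fs/2 = 23.9 kHz, folds to fs − 34.9 kHz = 12.9 kHz.
13.6 kHz ≤ fs/2 = 23.9 kHz, passes unchanged.
Distinct values: {8.9 kHz, 12.9 kHz, 13.6 kHz, 13.8 kHz}.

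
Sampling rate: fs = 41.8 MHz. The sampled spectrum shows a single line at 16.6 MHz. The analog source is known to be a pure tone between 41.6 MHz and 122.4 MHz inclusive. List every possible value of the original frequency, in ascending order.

Frequencies that alias to 16.6 MHz are k·fs ± 16.6 MHz for integer k ≥ 0.
k=0: 16.6 MHz.
k=1: 25.2 MHz, 58.4 MHz.
k=2: 67 MHz, 100.2 MHz.
k=3: 108.8 MHz, 142 MHz.
k=4: 150.6 MHz, 183.8 MHz.
Within [41.6 MHz, 122.4 MHz]: 58.4 MHz, 67 MHz, 100.2 MHz, 108.8 MHz.

58.4 MHz, 67 MHz, 100.2 MHz, 108.8 MHz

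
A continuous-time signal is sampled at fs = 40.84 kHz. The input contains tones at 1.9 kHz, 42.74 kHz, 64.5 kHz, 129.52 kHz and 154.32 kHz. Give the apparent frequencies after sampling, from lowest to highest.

1.9 kHz, 7 kHz, 9.04 kHz, 17.18 kHz

fs/2 = 20.42 kHz.
1.9 kHz ≤ fs/2 = 20.42 kHz, passes unchanged.
42.74 kHz mod fs = 1.9 kHz.
1.9 kHz ≤ fs/2 = 20.42 kHz, appears at 1.9 kHz.
64.5 kHz mod fs = 23.66 kHz.
23.66 kHz > fs/2 = 20.42 kHz, folds to fs − 23.66 kHz = 17.18 kHz.
129.52 kHz mod fs = 7 kHz.
7 kHz ≤ fs/2 = 20.42 kHz, appears at 7 kHz.
154.32 kHz mod fs = 31.8 kHz.
31.8 kHz > fs/2 = 20.42 kHz, folds to fs − 31.8 kHz = 9.04 kHz.
Distinct values: {1.9 kHz, 7 kHz, 9.04 kHz, 17.18 kHz}.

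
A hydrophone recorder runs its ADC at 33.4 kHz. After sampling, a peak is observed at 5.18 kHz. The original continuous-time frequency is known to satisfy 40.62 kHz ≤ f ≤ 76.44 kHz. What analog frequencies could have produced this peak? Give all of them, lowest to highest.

61.62 kHz, 71.98 kHz

Frequencies that alias to 5.18 kHz are k·fs ± 5.18 kHz for integer k ≥ 0.
k=0: 5.18 kHz.
k=1: 28.22 kHz, 38.58 kHz.
k=2: 61.62 kHz, 71.98 kHz.
k=3: 95.02 kHz, 105.38 kHz.
Within [40.62 kHz, 76.44 kHz]: 61.62 kHz, 71.98 kHz.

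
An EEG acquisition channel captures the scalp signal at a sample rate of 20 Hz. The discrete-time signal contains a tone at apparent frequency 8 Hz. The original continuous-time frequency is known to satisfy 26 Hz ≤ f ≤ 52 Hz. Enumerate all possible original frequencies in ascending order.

28 Hz, 32 Hz, 48 Hz, 52 Hz

Frequencies that alias to 8 Hz are k·fs ± 8 Hz for integer k ≥ 0.
k=0: 8 Hz.
k=1: 12 Hz, 28 Hz.
k=2: 32 Hz, 48 Hz.
k=3: 52 Hz, 68 Hz.
k=4: 72 Hz, 88 Hz.
Within [26 Hz, 52 Hz]: 28 Hz, 32 Hz, 48 Hz, 52 Hz.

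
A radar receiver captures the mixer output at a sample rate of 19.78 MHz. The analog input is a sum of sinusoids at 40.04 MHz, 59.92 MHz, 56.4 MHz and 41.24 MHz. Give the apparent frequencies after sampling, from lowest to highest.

fs/2 = 9.89 MHz.
40.04 MHz mod fs = 0.48 MHz.
0.48 MHz ≤ fs/2 = 9.89 MHz, appears at 0.48 MHz.
59.92 MHz mod fs = 0.58 MHz.
0.58 MHz ≤ fs/2 = 9.89 MHz, appears at 0.58 MHz.
56.4 MHz mod fs = 16.84 MHz.
16.84 MHz > fs/2 = 9.89 MHz, folds to fs − 16.84 MHz = 2.94 MHz.
41.24 MHz mod fs = 1.68 MHz.
1.68 MHz ≤ fs/2 = 9.89 MHz, appears at 1.68 MHz.
Distinct values: {0.48 MHz, 0.58 MHz, 1.68 MHz, 2.94 MHz}.

0.48 MHz, 0.58 MHz, 1.68 MHz, 2.94 MHz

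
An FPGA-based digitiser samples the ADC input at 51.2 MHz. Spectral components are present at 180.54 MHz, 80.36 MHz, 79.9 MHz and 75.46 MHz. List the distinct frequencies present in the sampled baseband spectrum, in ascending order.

22.04 MHz, 22.5 MHz, 24.26 MHz

fs/2 = 25.6 MHz.
180.54 MHz mod fs = 26.94 MHz.
26.94 MHz > fs/2 = 25.6 MHz, folds to fs − 26.94 MHz = 24.26 MHz.
80.36 MHz mod fs = 29.16 MHz.
29.16 MHz > fs/2 = 25.6 MHz, folds to fs − 29.16 MHz = 22.04 MHz.
79.9 MHz mod fs = 28.7 MHz.
28.7 MHz > fs/2 = 25.6 MHz, folds to fs − 28.7 MHz = 22.5 MHz.
75.46 MHz mod fs = 24.26 MHz.
24.26 MHz ≤ fs/2 = 25.6 MHz, appears at 24.26 MHz.
Distinct values: {22.04 MHz, 22.5 MHz, 24.26 MHz}.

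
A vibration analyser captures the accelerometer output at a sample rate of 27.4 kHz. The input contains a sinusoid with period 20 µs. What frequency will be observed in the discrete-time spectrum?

4.8 kHz

T = 20 µs → f = 1/T = 50 kHz.
50 kHz mod fs = 22.6 kHz.
22.6 kHz > fs/2 = 13.7 kHz, folds to fs − 22.6 kHz = 4.8 kHz.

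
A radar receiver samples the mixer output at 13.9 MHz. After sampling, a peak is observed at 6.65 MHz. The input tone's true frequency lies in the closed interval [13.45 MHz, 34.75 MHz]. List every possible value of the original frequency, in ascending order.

20.55 MHz, 21.15 MHz, 34.45 MHz

Frequencies that alias to 6.65 MHz are k·fs ± 6.65 MHz for integer k ≥ 0.
k=0: 6.65 MHz.
k=1: 7.25 MHz, 20.55 MHz.
k=2: 21.15 MHz, 34.45 MHz.
k=3: 35.05 MHz, 48.35 MHz.
Within [13.45 MHz, 34.75 MHz]: 20.55 MHz, 21.15 MHz, 34.45 MHz.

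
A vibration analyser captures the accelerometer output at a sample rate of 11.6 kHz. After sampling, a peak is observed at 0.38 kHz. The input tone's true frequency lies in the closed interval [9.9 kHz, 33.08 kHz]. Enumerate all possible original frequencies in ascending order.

Frequencies that alias to 0.38 kHz are k·fs ± 0.38 kHz for integer k ≥ 0.
k=0: 0.38 kHz.
k=1: 11.22 kHz, 11.98 kHz.
k=2: 22.82 kHz, 23.58 kHz.
k=3: 34.42 kHz, 35.18 kHz.
Within [9.9 kHz, 33.08 kHz]: 11.22 kHz, 11.98 kHz, 22.82 kHz, 23.58 kHz.

11.22 kHz, 11.98 kHz, 22.82 kHz, 23.58 kHz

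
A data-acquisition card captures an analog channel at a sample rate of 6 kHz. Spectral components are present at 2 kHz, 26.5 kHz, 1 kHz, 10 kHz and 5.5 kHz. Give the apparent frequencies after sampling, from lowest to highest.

0.5 kHz, 1 kHz, 2 kHz, 2.5 kHz

fs/2 = 3 kHz.
2 kHz ≤ fs/2 = 3 kHz, passes unchanged.
26.5 kHz mod fs = 2.5 kHz.
2.5 kHz ≤ fs/2 = 3 kHz, appears at 2.5 kHz.
1 kHz ≤ fs/2 = 3 kHz, passes unchanged.
10 kHz mod fs = 4 kHz.
4 kHz > fs/2 = 3 kHz, folds to fs − 4 kHz = 2 kHz.
5.5 kHz > fs/2 = 3 kHz, folds to fs − 5.5 kHz = 0.5 kHz.
Distinct values: {0.5 kHz, 1 kHz, 2 kHz, 2.5 kHz}.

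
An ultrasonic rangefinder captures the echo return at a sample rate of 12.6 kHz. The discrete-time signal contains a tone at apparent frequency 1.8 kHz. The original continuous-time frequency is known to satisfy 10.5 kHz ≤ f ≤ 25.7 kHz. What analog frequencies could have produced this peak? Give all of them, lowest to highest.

Frequencies that alias to 1.8 kHz are k·fs ± 1.8 kHz for integer k ≥ 0.
k=0: 1.8 kHz.
k=1: 10.8 kHz, 14.4 kHz.
k=2: 23.4 kHz, 27 kHz.
k=3: 36 kHz, 39.6 kHz.
Within [10.5 kHz, 25.7 kHz]: 10.8 kHz, 14.4 kHz, 23.4 kHz.

10.8 kHz, 14.4 kHz, 23.4 kHz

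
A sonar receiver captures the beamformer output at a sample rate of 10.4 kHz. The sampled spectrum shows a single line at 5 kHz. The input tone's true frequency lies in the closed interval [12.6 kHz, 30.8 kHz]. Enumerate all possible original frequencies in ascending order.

15.4 kHz, 15.8 kHz, 25.8 kHz, 26.2 kHz

Frequencies that alias to 5 kHz are k·fs ± 5 kHz for integer k ≥ 0.
k=0: 5 kHz.
k=1: 5.4 kHz, 15.4 kHz.
k=2: 15.8 kHz, 25.8 kHz.
k=3: 26.2 kHz, 36.2 kHz.
k=4: 36.6 kHz, 46.6 kHz.
Within [12.6 kHz, 30.8 kHz]: 15.4 kHz, 15.8 kHz, 25.8 kHz, 26.2 kHz.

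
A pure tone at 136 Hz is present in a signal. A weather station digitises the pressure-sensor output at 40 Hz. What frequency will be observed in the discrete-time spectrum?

16 Hz

136 Hz mod fs = 16 Hz.
16 Hz ≤ fs/2 = 20 Hz, appears at 16 Hz.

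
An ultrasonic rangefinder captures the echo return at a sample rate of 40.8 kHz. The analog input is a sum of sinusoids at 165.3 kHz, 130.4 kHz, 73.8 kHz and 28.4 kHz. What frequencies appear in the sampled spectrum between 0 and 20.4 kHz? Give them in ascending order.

fs/2 = 20.4 kHz.
165.3 kHz mod fs = 2.1 kHz.
2.1 kHz ≤ fs/2 = 20.4 kHz, appears at 2.1 kHz.
130.4 kHz mod fs = 8 kHz.
8 kHz ≤ fs/2 = 20.4 kHz, appears at 8 kHz.
73.8 kHz mod fs = 33 kHz.
33 kHz > fs/2 = 20.4 kHz, folds to fs − 33 kHz = 7.8 kHz.
28.4 kHz > fs/2 = 20.4 kHz, folds to fs − 28.4 kHz = 12.4 kHz.
Distinct values: {2.1 kHz, 7.8 kHz, 8 kHz, 12.4 kHz}.

2.1 kHz, 7.8 kHz, 8 kHz, 12.4 kHz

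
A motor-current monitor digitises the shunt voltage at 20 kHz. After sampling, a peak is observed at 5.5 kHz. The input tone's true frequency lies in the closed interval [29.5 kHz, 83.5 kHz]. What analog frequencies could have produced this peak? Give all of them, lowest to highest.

Frequencies that alias to 5.5 kHz are k·fs ± 5.5 kHz for integer k ≥ 0.
k=0: 5.5 kHz.
k=1: 14.5 kHz, 25.5 kHz.
k=2: 34.5 kHz, 45.5 kHz.
k=3: 54.5 kHz, 65.5 kHz.
k=4: 74.5 kHz, 85.5 kHz.
k=5: 94.5 kHz, 105.5 kHz.
Within [29.5 kHz, 83.5 kHz]: 34.5 kHz, 45.5 kHz, 54.5 kHz, 65.5 kHz, 74.5 kHz.

34.5 kHz, 45.5 kHz, 54.5 kHz, 65.5 kHz, 74.5 kHz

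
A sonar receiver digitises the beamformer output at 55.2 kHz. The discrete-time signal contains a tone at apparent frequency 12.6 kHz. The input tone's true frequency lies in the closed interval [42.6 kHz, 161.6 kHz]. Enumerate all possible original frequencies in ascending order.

42.6 kHz, 67.8 kHz, 97.8 kHz, 123 kHz, 153 kHz

Frequencies that alias to 12.6 kHz are k·fs ± 12.6 kHz for integer k ≥ 0.
k=0: 12.6 kHz.
k=1: 42.6 kHz, 67.8 kHz.
k=2: 97.8 kHz, 123 kHz.
k=3: 153 kHz, 178.2 kHz.
k=4: 208.2 kHz, 233.4 kHz.
Within [42.6 kHz, 161.6 kHz]: 42.6 kHz, 67.8 kHz, 97.8 kHz, 123 kHz, 153 kHz.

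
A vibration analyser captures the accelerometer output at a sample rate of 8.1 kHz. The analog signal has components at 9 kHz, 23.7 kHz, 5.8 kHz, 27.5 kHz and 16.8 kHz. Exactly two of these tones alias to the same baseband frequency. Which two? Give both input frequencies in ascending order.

16.8 kHz, 23.7 kHz

fs/2 = 4.05 kHz.
9 kHz mod fs = 0.9 kHz.
0.9 kHz ≤ fs/2 = 4.05 kHz, appears at 0.9 kHz.
23.7 kHz mod fs = 7.5 kHz.
7.5 kHz > fs/2 = 4.05 kHz, folds to fs − 7.5 kHz = 0.6 kHz.
5.8 kHz > fs/2 = 4.05 kHz, folds to fs − 5.8 kHz = 2.3 kHz.
27.5 kHz mod fs = 3.2 kHz.
3.2 kHz ≤ fs/2 = 4.05 kHz, appears at 3.2 kHz.
16.8 kHz mod fs = 0.6 kHz.
0.6 kHz ≤ fs/2 = 4.05 kHz, appears at 0.6 kHz.
16.8 kHz and 23.7 kHz both map to 0.6 kHz.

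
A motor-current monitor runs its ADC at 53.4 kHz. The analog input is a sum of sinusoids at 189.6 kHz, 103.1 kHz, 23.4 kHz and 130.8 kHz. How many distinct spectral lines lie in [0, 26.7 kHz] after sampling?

fs/2 = 26.7 kHz.
189.6 kHz mod fs = 29.4 kHz.
29.4 kHz > fs/2 = 26.7 kHz, folds to fs − 29.4 kHz = 24 kHz.
103.1 kHz mod fs = 49.7 kHz.
49.7 kHz > fs/2 = 26.7 kHz, folds to fs − 49.7 kHz = 3.7 kHz.
23.4 kHz ≤ fs/2 = 26.7 kHz, passes unchanged.
130.8 kHz mod fs = 24 kHz.
24 kHz ≤ fs/2 = 26.7 kHz, appears at 24 kHz.
Distinct values: {3.7 kHz, 23.4 kHz, 24 kHz} → 3.

3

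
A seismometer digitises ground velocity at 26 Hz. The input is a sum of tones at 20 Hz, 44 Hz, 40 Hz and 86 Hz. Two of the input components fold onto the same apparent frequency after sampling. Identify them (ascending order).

44 Hz, 86 Hz

fs/2 = 13 Hz.
20 Hz > fs/2 = 13 Hz, folds to fs − 20 Hz = 6 Hz.
44 Hz mod fs = 18 Hz.
18 Hz > fs/2 = 13 Hz, folds to fs − 18 Hz = 8 Hz.
40 Hz mod fs = 14 Hz.
14 Hz > fs/2 = 13 Hz, folds to fs − 14 Hz = 12 Hz.
86 Hz mod fs = 8 Hz.
8 Hz ≤ fs/2 = 13 Hz, appears at 8 Hz.
44 Hz and 86 Hz both map to 8 Hz.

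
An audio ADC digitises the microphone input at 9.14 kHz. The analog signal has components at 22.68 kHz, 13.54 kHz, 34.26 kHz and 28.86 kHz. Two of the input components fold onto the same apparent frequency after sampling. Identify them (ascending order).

13.54 kHz, 22.68 kHz

fs/2 = 4.57 kHz.
22.68 kHz mod fs = 4.4 kHz.
4.4 kHz ≤ fs/2 = 4.57 kHz, appears at 4.4 kHz.
13.54 kHz mod fs = 4.4 kHz.
4.4 kHz ≤ fs/2 = 4.57 kHz, appears at 4.4 kHz.
34.26 kHz mod fs = 6.84 kHz.
6.84 kHz > fs/2 = 4.57 kHz, folds to fs − 6.84 kHz = 2.3 kHz.
28.86 kHz mod fs = 1.44 kHz.
1.44 kHz ≤ fs/2 = 4.57 kHz, appears at 1.44 kHz.
13.54 kHz and 22.68 kHz both map to 4.4 kHz.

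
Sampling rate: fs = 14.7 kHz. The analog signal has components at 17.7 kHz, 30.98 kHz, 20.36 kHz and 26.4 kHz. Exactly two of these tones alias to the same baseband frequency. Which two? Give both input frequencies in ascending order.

17.7 kHz, 26.4 kHz

fs/2 = 7.35 kHz.
17.7 kHz mod fs = 3 kHz.
3 kHz ≤ fs/2 = 7.35 kHz, appears at 3 kHz.
30.98 kHz mod fs = 1.58 kHz.
1.58 kHz ≤ fs/2 = 7.35 kHz, appears at 1.58 kHz.
20.36 kHz mod fs = 5.66 kHz.
5.66 kHz ≤ fs/2 = 7.35 kHz, appears at 5.66 kHz.
26.4 kHz mod fs = 11.7 kHz.
11.7 kHz > fs/2 = 7.35 kHz, folds to fs − 11.7 kHz = 3 kHz.
17.7 kHz and 26.4 kHz both map to 3 kHz.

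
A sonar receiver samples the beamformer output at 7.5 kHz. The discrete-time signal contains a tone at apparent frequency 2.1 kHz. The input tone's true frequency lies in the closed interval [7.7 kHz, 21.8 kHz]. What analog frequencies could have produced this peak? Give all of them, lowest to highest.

Frequencies that alias to 2.1 kHz are k·fs ± 2.1 kHz for integer k ≥ 0.
k=0: 2.1 kHz.
k=1: 5.4 kHz, 9.6 kHz.
k=2: 12.9 kHz, 17.1 kHz.
k=3: 20.4 kHz, 24.6 kHz.
k=4: 27.9 kHz, 32.1 kHz.
Within [7.7 kHz, 21.8 kHz]: 9.6 kHz, 12.9 kHz, 17.1 kHz, 20.4 kHz.

9.6 kHz, 12.9 kHz, 17.1 kHz, 20.4 kHz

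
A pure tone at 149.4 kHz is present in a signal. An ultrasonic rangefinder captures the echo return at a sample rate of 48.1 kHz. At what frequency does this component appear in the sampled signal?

5.1 kHz

149.4 kHz mod fs = 5.1 kHz.
5.1 kHz ≤ fs/2 = 24.05 kHz, appears at 5.1 kHz.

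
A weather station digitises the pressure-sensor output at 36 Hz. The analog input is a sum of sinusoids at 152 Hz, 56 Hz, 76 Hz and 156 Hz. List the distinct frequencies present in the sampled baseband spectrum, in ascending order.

4 Hz, 8 Hz, 12 Hz, 16 Hz

fs/2 = 18 Hz.
152 Hz mod fs = 8 Hz.
8 Hz ≤ fs/2 = 18 Hz, appears at 8 Hz.
56 Hz mod fs = 20 Hz.
20 Hz > fs/2 = 18 Hz, folds to fs − 20 Hz = 16 Hz.
76 Hz mod fs = 4 Hz.
4 Hz ≤ fs/2 = 18 Hz, appears at 4 Hz.
156 Hz mod fs = 12 Hz.
12 Hz ≤ fs/2 = 18 Hz, appears at 12 Hz.
Distinct values: {4 Hz, 8 Hz, 12 Hz, 16 Hz}.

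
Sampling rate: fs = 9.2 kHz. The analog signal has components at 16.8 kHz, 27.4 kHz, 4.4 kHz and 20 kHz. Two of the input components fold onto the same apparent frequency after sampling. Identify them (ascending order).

fs/2 = 4.6 kHz.
16.8 kHz mod fs = 7.6 kHz.
7.6 kHz > fs/2 = 4.6 kHz, folds to fs − 7.6 kHz = 1.6 kHz.
27.4 kHz mod fs = 9 kHz.
9 kHz > fs/2 = 4.6 kHz, folds to fs − 9 kHz = 0.2 kHz.
4.4 kHz ≤ fs/2 = 4.6 kHz, passes unchanged.
20 kHz mod fs = 1.6 kHz.
1.6 kHz ≤ fs/2 = 4.6 kHz, appears at 1.6 kHz.
16.8 kHz and 20 kHz both map to 1.6 kHz.

16.8 kHz, 20 kHz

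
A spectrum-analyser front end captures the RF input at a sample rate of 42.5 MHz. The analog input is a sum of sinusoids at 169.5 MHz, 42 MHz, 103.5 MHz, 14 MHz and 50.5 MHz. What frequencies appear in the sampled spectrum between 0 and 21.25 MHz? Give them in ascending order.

0.5 MHz, 8 MHz, 14 MHz, 18.5 MHz

fs/2 = 21.25 MHz.
169.5 MHz mod fs = 42 MHz.
42 MHz > fs/2 = 21.25 MHz, folds to fs − 42 MHz = 0.5 MHz.
42 MHz > fs/2 = 21.25 MHz, folds to fs − 42 MHz = 0.5 MHz.
103.5 MHz mod fs = 18.5 MHz.
18.5 MHz ≤ fs/2 = 21.25 MHz, appears at 18.5 MHz.
14 MHz ≤ fs/2 = 21.25 MHz, passes unchanged.
50.5 MHz mod fs = 8 MHz.
8 MHz ≤ fs/2 = 21.25 MHz, appears at 8 MHz.
Distinct values: {0.5 MHz, 8 MHz, 14 MHz, 18.5 MHz}.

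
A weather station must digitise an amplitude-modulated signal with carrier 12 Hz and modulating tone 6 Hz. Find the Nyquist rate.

AM sidebands sit at fc ± fm = 6 Hz and 18 Hz.
Highest-frequency component: 18 Hz.
Nyquist rate = 2 × 18 Hz = 36 Hz.

36 Hz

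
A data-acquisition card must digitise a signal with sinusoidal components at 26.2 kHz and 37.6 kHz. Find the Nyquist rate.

Highest-frequency component: 37.6 kHz.
Nyquist rate = 2 × 37.6 kHz = 75.2 kHz.

75.2 kHz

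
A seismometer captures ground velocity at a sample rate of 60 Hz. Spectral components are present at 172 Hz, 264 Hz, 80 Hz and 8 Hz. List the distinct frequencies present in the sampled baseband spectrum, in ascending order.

fs/2 = 30 Hz.
172 Hz mod fs = 52 Hz.
52 Hz > fs/2 = 30 Hz, folds to fs − 52 Hz = 8 Hz.
264 Hz mod fs = 24 Hz.
24 Hz ≤ fs/2 = 30 Hz, appears at 24 Hz.
80 Hz mod fs = 20 Hz.
20 Hz ≤ fs/2 = 30 Hz, appears at 20 Hz.
8 Hz ≤ fs/2 = 30 Hz, passes unchanged.
Distinct values: {8 Hz, 20 Hz, 24 Hz}.

8 Hz, 20 Hz, 24 Hz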